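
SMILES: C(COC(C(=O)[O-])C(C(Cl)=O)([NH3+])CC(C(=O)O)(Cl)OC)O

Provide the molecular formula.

C10H15Cl2NO8

Heavy atoms from the SMILES: 10 C, 2 Cl, 1 N, 8 O.
Implicit hydrogens by atom environment:
  5 × C: no H
  5 × O: no H
  3 × C: 2 H each → 6
  2 × Cl: no H
  2 × O: 1 H each → 2
  1 × C: 3 H
  1 × C: 1 H
  1 × N (charge +1): 3 H
  1 × O (charge -1): no H
  Total hydrogens = 15.
Molecular formula: C10H15Cl2NO8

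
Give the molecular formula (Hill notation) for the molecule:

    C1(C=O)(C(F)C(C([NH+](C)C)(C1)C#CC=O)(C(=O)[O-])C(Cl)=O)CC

Heavy atoms from the SMILES: 15 C, 1 Cl, 1 F, 1 N, 5 O.
Implicit hydrogens by atom environment:
  7 × C: no H
  4 × O: no H
  3 × C: 3 H each → 9
  3 × C: 1 H each → 3
  2 × C: 2 H each → 4
  1 × Cl: no H
  1 × F: no H
  1 × N (charge +1): 1 H
  1 × O (charge -1): no H
  Total hydrogens = 17.
Molecular formula: C15H17ClFNO5

C15H17ClFNO5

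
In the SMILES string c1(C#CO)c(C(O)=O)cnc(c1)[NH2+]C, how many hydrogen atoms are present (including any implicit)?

Hydrogens are implicit in SMILES; fill each atom to its normal valence:
  3 × C (aromatic): no H
  3 × C: no H
  2 × C (aromatic): 1 H each → 2
  2 × O: 1 H each → 2
  1 × C: 3 H
  1 × N (charge +1): 2 H
  1 × N (aromatic): no H
  1 × O: no H
  Total hydrogens = 9.

9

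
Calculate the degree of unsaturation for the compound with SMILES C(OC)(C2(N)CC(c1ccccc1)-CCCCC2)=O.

Molecular formula from the SMILES: C16H23NO2.
DoU = (2C + 2 + N − H − X)/2 = (2·16 + 2 + 1 − 23 − 0)/2 = 12/2 = 6.
(Structurally: 2 ring(s) + 4 π bond(s) = 6.)

6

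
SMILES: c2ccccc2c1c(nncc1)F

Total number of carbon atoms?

10

The symbol for carbon appears 10 times in the SMILES. Lowercase c denotes aromatic carbon and counts toward C.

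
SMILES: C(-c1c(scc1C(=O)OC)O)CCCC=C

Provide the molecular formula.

Heavy atoms from the SMILES: 12 C, 3 O, 1 S.
Implicit hydrogens by atom environment:
  5 × C: 2 H each → 10
  3 × C (aromatic): no H
  2 × O: no H
  1 × C: 3 H
  1 × C (aromatic): 1 H
  1 × C: 1 H
  1 × C: no H
  1 × O: 1 H
  1 × S (aromatic): no H
  Total hydrogens = 16.
Molecular formula: C12H16O3S

C12H16O3S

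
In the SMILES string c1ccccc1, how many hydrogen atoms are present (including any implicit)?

6

Hydrogens are implicit in SMILES; fill each atom to its normal valence:
  6 × C (aromatic): 1 H each → 6
  Total hydrogens = 6.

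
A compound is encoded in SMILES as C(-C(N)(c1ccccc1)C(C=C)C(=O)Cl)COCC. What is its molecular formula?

C15H20ClNO2

Heavy atoms from the SMILES: 15 C, 1 Cl, 1 N, 2 O.
Implicit hydrogens by atom environment:
  5 × C (aromatic): 1 H each → 5
  4 × C: 2 H each → 8
  2 × C: 1 H each → 2
  2 × C: no H
  2 × O: no H
  1 × C: 3 H
  1 × C (aromatic): no H
  1 × Cl: no H
  1 × N: 2 H
  Total hydrogens = 20.
Molecular formula: C15H20ClNO2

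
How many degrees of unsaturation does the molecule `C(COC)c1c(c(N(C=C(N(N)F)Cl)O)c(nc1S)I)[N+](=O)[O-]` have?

6

Molecular formula from the SMILES: C10H12ClFIN5O4S.
DoU = (2C + 2 + N − H − X)/2 = (2·10 + 2 + 5 − 12 − 3)/2 = 12/2 = 6.
(Structurally: 1 ring(s) + 5 π bond(s) = 6.)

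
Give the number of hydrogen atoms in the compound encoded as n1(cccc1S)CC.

9

Hydrogens are implicit in SMILES; fill each atom to its normal valence:
  3 × C (aromatic): 1 H each → 3
  1 × C: 3 H
  1 × C: 2 H
  1 × C (aromatic): no H
  1 × N (aromatic): no H
  1 × S: 1 H
  Total hydrogens = 9.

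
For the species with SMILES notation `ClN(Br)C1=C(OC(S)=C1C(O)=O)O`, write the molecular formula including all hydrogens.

C5H3BrClNO4S

Heavy atoms from the SMILES: 1 Br, 5 C, 1 Cl, 1 N, 4 O, 1 S.
Implicit hydrogens by atom environment:
  4 × C (aromatic): no H
  2 × O: 1 H each → 2
  1 × Br: no H
  1 × C: no H
  1 × Cl: no H
  1 × N: no H
  1 × O (aromatic): no H
  1 × O: no H
  1 × S: 1 H
  Total hydrogens = 3.
Molecular formula: C5H3BrClNO4S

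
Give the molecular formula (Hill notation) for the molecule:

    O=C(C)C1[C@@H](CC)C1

C7H12O

Heavy atoms from the SMILES: 7 C, 1 O.
Implicit hydrogens by atom environment:
  2 × C: 3 H each → 6
  2 × C: 2 H each → 4
  2 × C: 1 H each → 2
  1 × C: no H
  1 × O: no H
  Total hydrogens = 12.
Molecular formula: C7H12O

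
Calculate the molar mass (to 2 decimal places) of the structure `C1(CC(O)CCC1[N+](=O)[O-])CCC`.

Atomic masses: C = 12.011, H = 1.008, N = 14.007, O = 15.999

187.24

Molecular formula: C9H17NO3.
M = 9×12.011 + 17×1.008 + 1×14.007 + 3×15.999 = 187.24 g/mol.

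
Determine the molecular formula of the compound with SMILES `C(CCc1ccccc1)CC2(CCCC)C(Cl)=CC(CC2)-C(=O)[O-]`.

C21H28ClO2-

Heavy atoms from the SMILES: 21 C, 1 Cl, 2 O.
Implicit hydrogens by atom environment:
  9 × C: 2 H each → 18
  5 × C (aromatic): 1 H each → 5
  3 × C: no H
  2 × C: 1 H each → 2
  1 × C: 3 H
  1 × C (aromatic): no H
  1 × Cl: no H
  1 × O: no H
  1 × O (charge -1): no H
  Total hydrogens = 28.
Net charge -1.
Molecular formula: C21H28ClO2-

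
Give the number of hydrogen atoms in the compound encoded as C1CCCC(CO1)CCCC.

20

Hydrogens are implicit in SMILES; fill each atom to its normal valence:
  8 × C: 2 H each → 16
  1 × C: 3 H
  1 × C: 1 H
  1 × O: no H
  Total hydrogens = 20.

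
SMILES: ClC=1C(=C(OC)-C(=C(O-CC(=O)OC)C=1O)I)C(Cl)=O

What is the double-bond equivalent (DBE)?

6

Molecular formula from the SMILES: C11H9Cl2IO6.
DoU = (2C + 2 + N − H − X)/2 = (2·11 + 2 + 0 − 9 − 3)/2 = 12/2 = 6.
(Structurally: 1 ring(s) + 5 π bond(s) = 6.)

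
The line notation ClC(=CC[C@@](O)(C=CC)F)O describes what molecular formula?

Heavy atoms from the SMILES: 7 C, 1 Cl, 1 F, 2 O.
Implicit hydrogens by atom environment:
  3 × C: 1 H each → 3
  2 × C: no H
  2 × O: 1 H each → 2
  1 × C: 3 H
  1 × C: 2 H
  1 × Cl: no H
  1 × F: no H
  Total hydrogens = 10.
Molecular formula: C7H10ClFO2

C7H10ClFO2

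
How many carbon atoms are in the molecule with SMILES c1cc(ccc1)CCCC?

The symbol for carbon appears 10 times in the SMILES. Lowercase c denotes aromatic carbon and counts toward C.

10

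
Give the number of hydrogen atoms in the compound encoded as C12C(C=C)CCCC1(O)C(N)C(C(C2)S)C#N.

Hydrogens are implicit in SMILES; fill each atom to its normal valence:
  6 × C: 1 H each → 6
  5 × C: 2 H each → 10
  2 × C: no H
  1 × N: 2 H
  1 × N: no H
  1 × O: 1 H
  1 × S: 1 H
  Total hydrogens = 20.

20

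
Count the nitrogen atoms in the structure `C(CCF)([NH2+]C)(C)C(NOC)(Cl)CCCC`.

2

The symbol for nitrogen appears 2 times in the SMILES.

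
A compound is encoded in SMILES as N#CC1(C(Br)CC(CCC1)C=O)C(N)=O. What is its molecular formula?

Heavy atoms from the SMILES: 1 Br, 10 C, 2 N, 2 O.
Implicit hydrogens by atom environment:
  4 × C: 2 H each → 8
  3 × C: 1 H each → 3
  3 × C: no H
  2 × O: no H
  1 × Br: no H
  1 × N: 2 H
  1 × N: no H
  Total hydrogens = 13.
Molecular formula: C10H13BrN2O2

C10H13BrN2O2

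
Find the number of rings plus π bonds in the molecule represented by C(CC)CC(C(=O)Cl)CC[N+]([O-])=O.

Molecular formula from the SMILES: C8H14ClNO3.
DoU = (2C + 2 + N − H − X)/2 = (2·8 + 2 + 1 − 14 − 1)/2 = 4/2 = 2.
(Structurally: 0 ring(s) + 2 π bond(s) = 2.)

2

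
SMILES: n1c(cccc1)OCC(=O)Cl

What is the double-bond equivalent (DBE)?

Molecular formula from the SMILES: C7H6ClNO2.
DoU = (2C + 2 + N − H − X)/2 = (2·7 + 2 + 1 − 6 − 1)/2 = 10/2 = 5.
(Structurally: 1 ring(s) + 4 π bond(s) = 5.)

5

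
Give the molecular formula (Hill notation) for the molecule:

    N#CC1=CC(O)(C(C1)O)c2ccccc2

Heavy atoms from the SMILES: 12 C, 1 N, 2 O.
Implicit hydrogens by atom environment:
  5 × C (aromatic): 1 H each → 5
  3 × C: no H
  2 × C: 1 H each → 2
  2 × O: 1 H each → 2
  1 × C: 2 H
  1 × C (aromatic): no H
  1 × N: no H
  Total hydrogens = 11.
Molecular formula: C12H11NO2

C12H11NO2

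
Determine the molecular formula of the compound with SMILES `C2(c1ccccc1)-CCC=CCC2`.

C13H16

Heavy atoms from the SMILES: 13 C.
Implicit hydrogens by atom environment:
  5 × C (aromatic): 1 H each → 5
  4 × C: 2 H each → 8
  3 × C: 1 H each → 3
  1 × C (aromatic): no H
  Total hydrogens = 16.
Molecular formula: C13H16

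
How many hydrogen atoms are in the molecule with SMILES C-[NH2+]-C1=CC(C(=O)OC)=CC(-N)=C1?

13

Hydrogens are implicit in SMILES; fill each atom to its normal valence:
  3 × C (aromatic): 1 H each → 3
  3 × C (aromatic): no H
  2 × C: 3 H each → 6
  2 × O: no H
  1 × C: no H
  1 × N (charge +1): 2 H
  1 × N: 2 H
  Total hydrogens = 13.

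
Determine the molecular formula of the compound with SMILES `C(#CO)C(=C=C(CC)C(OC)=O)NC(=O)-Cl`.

C10H10ClNO4

Heavy atoms from the SMILES: 10 C, 1 Cl, 1 N, 4 O.
Implicit hydrogens by atom environment:
  7 × C: no H
  3 × O: no H
  2 × C: 3 H each → 6
  1 × C: 2 H
  1 × Cl: no H
  1 × N: 1 H
  1 × O: 1 H
  Total hydrogens = 10.
Molecular formula: C10H10ClNO4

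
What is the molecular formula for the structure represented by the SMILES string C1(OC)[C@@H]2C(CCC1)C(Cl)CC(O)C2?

Heavy atoms from the SMILES: 11 C, 1 Cl, 2 O.
Implicit hydrogens by atom environment:
  5 × C: 2 H each → 10
  5 × C: 1 H each → 5
  1 × C: 3 H
  1 × Cl: no H
  1 × O: 1 H
  1 × O: no H
  Total hydrogens = 19.
Molecular formula: C11H19ClO2

C11H19ClO2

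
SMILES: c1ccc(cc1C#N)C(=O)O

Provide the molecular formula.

C8H5NO2

Heavy atoms from the SMILES: 8 C, 1 N, 2 O.
Implicit hydrogens by atom environment:
  4 × C (aromatic): 1 H each → 4
  2 × C (aromatic): no H
  2 × C: no H
  1 × N: no H
  1 × O: 1 H
  1 × O: no H
  Total hydrogens = 5.
Molecular formula: C8H5NO2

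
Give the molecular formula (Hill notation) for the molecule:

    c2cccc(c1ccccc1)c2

Heavy atoms from the SMILES: 12 C.
Implicit hydrogens by atom environment:
  10 × C (aromatic): 1 H each → 10
  2 × C (aromatic): no H
  Total hydrogens = 10.
Molecular formula: C12H10

C12H10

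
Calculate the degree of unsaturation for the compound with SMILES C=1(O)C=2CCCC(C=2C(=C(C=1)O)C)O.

5

Molecular formula from the SMILES: C11H14O3.
DoU = (2C + 2 + N − H − X)/2 = (2·11 + 2 + 0 − 14 − 0)/2 = 10/2 = 5.
(Structurally: 2 ring(s) + 3 π bond(s) = 5.)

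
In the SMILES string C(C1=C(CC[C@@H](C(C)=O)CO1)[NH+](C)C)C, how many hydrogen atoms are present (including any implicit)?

Hydrogens are implicit in SMILES; fill each atom to its normal valence:
  4 × C: 3 H each → 12
  4 × C: 2 H each → 8
  3 × C: no H
  2 × O: no H
  1 × C: 1 H
  1 × N (charge +1): 1 H
  Total hydrogens = 22.

22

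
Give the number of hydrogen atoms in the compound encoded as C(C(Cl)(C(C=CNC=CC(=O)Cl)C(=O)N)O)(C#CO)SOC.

Hydrogens are implicit in SMILES; fill each atom to its normal valence:
  6 × C: 1 H each → 6
  5 × C: no H
  3 × O: no H
  2 × Cl: no H
  2 × O: 1 H each → 2
  1 × C: 3 H
  1 × N: 2 H
  1 × N: 1 H
  1 × S: no H
  Total hydrogens = 14.

14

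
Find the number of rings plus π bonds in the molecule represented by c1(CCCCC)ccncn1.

Molecular formula from the SMILES: C9H14N2.
DoU = (2C + 2 + N − H − X)/2 = (2·9 + 2 + 2 − 14 − 0)/2 = 8/2 = 4.
(Structurally: 1 ring(s) + 3 π bond(s) = 4.)

4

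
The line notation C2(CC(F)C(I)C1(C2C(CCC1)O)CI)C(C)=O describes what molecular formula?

Heavy atoms from the SMILES: 13 C, 1 F, 2 I, 2 O.
Implicit hydrogens by atom environment:
  5 × C: 2 H each → 10
  5 × C: 1 H each → 5
  2 × C: no H
  2 × I: no H
  1 × C: 3 H
  1 × F: no H
  1 × O: 1 H
  1 × O: no H
  Total hydrogens = 19.
Molecular formula: C13H19FI2O2

C13H19FI2O2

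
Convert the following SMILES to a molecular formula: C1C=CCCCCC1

Heavy atoms from the SMILES: 8 C.
Implicit hydrogens by atom environment:
  6 × C: 2 H each → 12
  2 × C: 1 H each → 2
  Total hydrogens = 14.
Molecular formula: C8H14

C8H14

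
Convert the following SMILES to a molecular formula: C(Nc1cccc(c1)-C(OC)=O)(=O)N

Heavy atoms from the SMILES: 9 C, 2 N, 3 O.
Implicit hydrogens by atom environment:
  4 × C (aromatic): 1 H each → 4
  3 × O: no H
  2 × C (aromatic): no H
  2 × C: no H
  1 × C: 3 H
  1 × N: 2 H
  1 × N: 1 H
  Total hydrogens = 10.
Molecular formula: C9H10N2O3

C9H10N2O3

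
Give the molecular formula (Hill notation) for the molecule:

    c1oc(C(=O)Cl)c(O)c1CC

C7H7ClO3

Heavy atoms from the SMILES: 7 C, 1 Cl, 3 O.
Implicit hydrogens by atom environment:
  3 × C (aromatic): no H
  1 × C: 3 H
  1 × C: 2 H
  1 × C (aromatic): 1 H
  1 × C: no H
  1 × Cl: no H
  1 × O: 1 H
  1 × O (aromatic): no H
  1 × O: no H
  Total hydrogens = 7.
Molecular formula: C7H7ClO3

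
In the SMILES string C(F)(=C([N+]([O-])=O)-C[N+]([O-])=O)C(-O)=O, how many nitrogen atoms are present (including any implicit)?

The symbol for nitrogen appears 2 times in the SMILES.

2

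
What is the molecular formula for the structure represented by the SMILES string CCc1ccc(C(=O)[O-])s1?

C7H7O2S-

Heavy atoms from the SMILES: 7 C, 2 O, 1 S.
Implicit hydrogens by atom environment:
  2 × C (aromatic): 1 H each → 2
  2 × C (aromatic): no H
  1 × C: 3 H
  1 × C: 2 H
  1 × C: no H
  1 × O: no H
  1 × O (charge -1): no H
  1 × S (aromatic): no H
  Total hydrogens = 7.
Net charge -1.
Molecular formula: C7H7O2S-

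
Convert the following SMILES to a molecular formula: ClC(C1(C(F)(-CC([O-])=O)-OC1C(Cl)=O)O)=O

Heavy atoms from the SMILES: 7 C, 2 Cl, 1 F, 6 O.
Implicit hydrogens by atom environment:
  5 × C: no H
  4 × O: no H
  2 × Cl: no H
  1 × C: 2 H
  1 × C: 1 H
  1 × F: no H
  1 × O: 1 H
  1 × O (charge -1): no H
  Total hydrogens = 4.
Net charge -1.
Molecular formula: C7H4Cl2FO6-

C7H4Cl2FO6-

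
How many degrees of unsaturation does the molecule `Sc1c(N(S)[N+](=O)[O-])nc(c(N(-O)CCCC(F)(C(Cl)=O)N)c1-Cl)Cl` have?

6

Molecular formula from the SMILES: C10H11Cl3FN5O4S2.
DoU = (2C + 2 + N − H − X)/2 = (2·10 + 2 + 5 − 11 − 4)/2 = 12/2 = 6.
(Structurally: 1 ring(s) + 5 π bond(s) = 6.)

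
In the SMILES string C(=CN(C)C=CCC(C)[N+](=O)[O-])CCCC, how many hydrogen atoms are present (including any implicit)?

Hydrogens are implicit in SMILES; fill each atom to its normal valence:
  5 × C: 1 H each → 5
  4 × C: 2 H each → 8
  3 × C: 3 H each → 9
  1 × N: no H
  1 × N (charge +1): no H
  1 × O: no H
  1 × O (charge -1): no H
  Total hydrogens = 22.

22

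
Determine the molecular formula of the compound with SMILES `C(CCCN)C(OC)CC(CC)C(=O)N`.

C11H24N2O2

Heavy atoms from the SMILES: 11 C, 2 N, 2 O.
Implicit hydrogens by atom environment:
  6 × C: 2 H each → 12
  2 × C: 3 H each → 6
  2 × C: 1 H each → 2
  2 × N: 2 H each → 4
  2 × O: no H
  1 × C: no H
  Total hydrogens = 24.
Molecular formula: C11H24N2O2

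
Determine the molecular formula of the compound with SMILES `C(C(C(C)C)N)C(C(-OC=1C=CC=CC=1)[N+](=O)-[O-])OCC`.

C15H24N2O4

Heavy atoms from the SMILES: 15 C, 2 N, 4 O.
Implicit hydrogens by atom environment:
  5 × C (aromatic): 1 H each → 5
  4 × C: 1 H each → 4
  3 × C: 3 H each → 9
  3 × O: no H
  2 × C: 2 H each → 4
  1 × C (aromatic): no H
  1 × N: 2 H
  1 × N (charge +1): no H
  1 × O (charge -1): no H
  Total hydrogens = 24.
Molecular formula: C15H24N2O4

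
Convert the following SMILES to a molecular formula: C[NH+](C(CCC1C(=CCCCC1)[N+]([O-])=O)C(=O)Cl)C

Heavy atoms from the SMILES: 13 C, 1 Cl, 2 N, 3 O.
Implicit hydrogens by atom environment:
  6 × C: 2 H each → 12
  3 × C: 1 H each → 3
  2 × C: 3 H each → 6
  2 × C: no H
  2 × O: no H
  1 × Cl: no H
  1 × N (charge +1): 1 H
  1 × N (charge +1): no H
  1 × O (charge -1): no H
  Total hydrogens = 22.
Net charge +1.
Molecular formula: C13H22ClN2O3+

C13H22ClN2O3+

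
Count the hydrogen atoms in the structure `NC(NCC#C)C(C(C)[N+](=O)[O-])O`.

13

Hydrogens are implicit in SMILES; fill each atom to its normal valence:
  4 × C: 1 H each → 4
  1 × C: 3 H
  1 × C: 2 H
  1 × C: no H
  1 × N: 2 H
  1 × N: 1 H
  1 × N (charge +1): no H
  1 × O: 1 H
  1 × O: no H
  1 × O (charge -1): no H
  Total hydrogens = 13.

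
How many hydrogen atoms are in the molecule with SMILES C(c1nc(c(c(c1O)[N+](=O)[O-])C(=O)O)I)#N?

Hydrogens are implicit in SMILES; fill each atom to its normal valence:
  5 × C (aromatic): no H
  2 × C: no H
  2 × O: 1 H each → 2
  2 × O: no H
  1 × I: no H
  1 × N (aromatic): no H
  1 × N: no H
  1 × N (charge +1): no H
  1 × O (charge -1): no H
  Total hydrogens = 2.

2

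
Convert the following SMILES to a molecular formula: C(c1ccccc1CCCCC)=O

Heavy atoms from the SMILES: 12 C, 1 O.
Implicit hydrogens by atom environment:
  4 × C: 2 H each → 8
  4 × C (aromatic): 1 H each → 4
  2 × C (aromatic): no H
  1 × C: 3 H
  1 × C: 1 H
  1 × O: no H
  Total hydrogens = 16.
Molecular formula: C12H16O

C12H16O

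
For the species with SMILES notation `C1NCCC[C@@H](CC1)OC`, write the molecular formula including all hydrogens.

C8H17NO

Heavy atoms from the SMILES: 8 C, 1 N, 1 O.
Implicit hydrogens by atom environment:
  6 × C: 2 H each → 12
  1 × C: 3 H
  1 × C: 1 H
  1 × N: 1 H
  1 × O: no H
  Total hydrogens = 17.
Molecular formula: C8H17NO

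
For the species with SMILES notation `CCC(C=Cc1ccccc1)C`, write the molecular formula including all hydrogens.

Heavy atoms from the SMILES: 12 C.
Implicit hydrogens by atom environment:
  5 × C (aromatic): 1 H each → 5
  3 × C: 1 H each → 3
  2 × C: 3 H each → 6
  1 × C: 2 H
  1 × C (aromatic): no H
  Total hydrogens = 16.
Molecular formula: C12H16

C12H16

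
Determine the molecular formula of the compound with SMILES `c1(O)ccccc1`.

Heavy atoms from the SMILES: 6 C, 1 O.
Implicit hydrogens by atom environment:
  5 × C (aromatic): 1 H each → 5
  1 × C (aromatic): no H
  1 × O: 1 H
  Total hydrogens = 6.
Molecular formula: C6H6O

C6H6O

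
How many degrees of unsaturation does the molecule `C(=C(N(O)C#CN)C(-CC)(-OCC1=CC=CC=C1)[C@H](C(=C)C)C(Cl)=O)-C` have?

9

Molecular formula from the SMILES: C20H25ClN2O3.
DoU = (2C + 2 + N − H − X)/2 = (2·20 + 2 + 2 − 25 − 1)/2 = 18/2 = 9.
(Structurally: 1 ring(s) + 8 π bond(s) = 9.)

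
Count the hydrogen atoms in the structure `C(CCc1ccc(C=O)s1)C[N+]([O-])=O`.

11

Hydrogens are implicit in SMILES; fill each atom to its normal valence:
  4 × C: 2 H each → 8
  2 × C (aromatic): 1 H each → 2
  2 × C (aromatic): no H
  2 × O: no H
  1 × C: 1 H
  1 × N (charge +1): no H
  1 × O (charge -1): no H
  1 × S (aromatic): no H
  Total hydrogens = 11.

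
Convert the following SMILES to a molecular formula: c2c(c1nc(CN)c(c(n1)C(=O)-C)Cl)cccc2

C13H12ClN3O

Heavy atoms from the SMILES: 13 C, 1 Cl, 3 N, 1 O.
Implicit hydrogens by atom environment:
  5 × C (aromatic): 1 H each → 5
  5 × C (aromatic): no H
  2 × N (aromatic): no H
  1 × C: 3 H
  1 × C: 2 H
  1 × C: no H
  1 × Cl: no H
  1 × N: 2 H
  1 × O: no H
  Total hydrogens = 12.
Molecular formula: C13H12ClN3O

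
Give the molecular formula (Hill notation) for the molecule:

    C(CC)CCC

Heavy atoms from the SMILES: 6 C.
Implicit hydrogens by atom environment:
  4 × C: 2 H each → 8
  2 × C: 3 H each → 6
  Total hydrogens = 14.
Molecular formula: C6H14

C6H14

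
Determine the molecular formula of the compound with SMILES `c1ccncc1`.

C5H5N

Heavy atoms from the SMILES: 5 C, 1 N.
Implicit hydrogens by atom environment:
  5 × C (aromatic): 1 H each → 5
  1 × N (aromatic): no H
  Total hydrogens = 5.
Molecular formula: C5H5N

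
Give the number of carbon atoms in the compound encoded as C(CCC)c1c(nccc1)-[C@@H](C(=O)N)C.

The symbol for carbon appears 12 times in the SMILES. Lowercase c denotes aromatic carbon and counts toward C.

12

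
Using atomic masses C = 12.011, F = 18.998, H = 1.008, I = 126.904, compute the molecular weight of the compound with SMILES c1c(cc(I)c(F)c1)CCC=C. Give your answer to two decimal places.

Molecular formula: C10H10FI.
M = 10×12.011 + 1×18.998 + 10×1.008 + 1×126.904 = 276.09 g/mol.

276.09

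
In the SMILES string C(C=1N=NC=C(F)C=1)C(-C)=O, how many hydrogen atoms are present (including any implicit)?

7

Hydrogens are implicit in SMILES; fill each atom to its normal valence:
  2 × C (aromatic): 1 H each → 2
  2 × C (aromatic): no H
  2 × N (aromatic): no H
  1 × C: 3 H
  1 × C: 2 H
  1 × C: no H
  1 × F: no H
  1 × O: no H
  Total hydrogens = 7.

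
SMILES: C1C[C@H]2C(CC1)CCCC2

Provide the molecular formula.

C10H18

Heavy atoms from the SMILES: 10 C.
Implicit hydrogens by atom environment:
  8 × C: 2 H each → 16
  2 × C: 1 H each → 2
  Total hydrogens = 18.
Molecular formula: C10H18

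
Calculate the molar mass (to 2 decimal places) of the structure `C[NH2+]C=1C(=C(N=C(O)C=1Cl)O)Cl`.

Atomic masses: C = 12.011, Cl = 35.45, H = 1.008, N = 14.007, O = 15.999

210.03

Molecular formula: C6H7Cl2N2O2+.
M = 6×12.011 + 2×35.45 + 7×1.008 + 2×14.007 + 2×15.999 = 210.03 g/mol.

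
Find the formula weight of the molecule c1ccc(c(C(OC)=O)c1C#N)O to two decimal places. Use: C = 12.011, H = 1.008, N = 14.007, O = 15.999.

177.16

Molecular formula: C9H7NO3.
M = 9×12.011 + 7×1.008 + 1×14.007 + 3×15.999 = 177.16 g/mol.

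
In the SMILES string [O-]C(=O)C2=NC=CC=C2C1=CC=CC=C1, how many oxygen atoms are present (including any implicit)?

2

The symbol for oxygen appears 2 times in the SMILES.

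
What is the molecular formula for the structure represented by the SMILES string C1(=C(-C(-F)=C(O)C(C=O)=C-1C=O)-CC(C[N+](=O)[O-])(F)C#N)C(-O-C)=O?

Heavy atoms from the SMILES: 14 C, 2 F, 2 N, 7 O.
Implicit hydrogens by atom environment:
  6 × C (aromatic): no H
  5 × O: no H
  3 × C: no H
  2 × C: 2 H each → 4
  2 × C: 1 H each → 2
  2 × F: no H
  1 × C: 3 H
  1 × N: no H
  1 × N (charge +1): no H
  1 × O: 1 H
  1 × O (charge -1): no H
  Total hydrogens = 10.
Molecular formula: C14H10F2N2O7

C14H10F2N2O7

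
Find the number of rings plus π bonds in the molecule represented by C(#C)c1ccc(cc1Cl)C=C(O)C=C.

8

Molecular formula from the SMILES: C12H9ClO.
DoU = (2C + 2 + N − H − X)/2 = (2·12 + 2 + 0 − 9 − 1)/2 = 16/2 = 8.
(Structurally: 1 ring(s) + 7 π bond(s) = 8.)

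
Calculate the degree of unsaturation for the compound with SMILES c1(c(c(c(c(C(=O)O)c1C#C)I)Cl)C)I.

Molecular formula from the SMILES: C10H5ClI2O2.
DoU = (2C + 2 + N − H − X)/2 = (2·10 + 2 + 0 − 5 − 3)/2 = 14/2 = 7.
(Structurally: 1 ring(s) + 6 π bond(s) = 7.)

7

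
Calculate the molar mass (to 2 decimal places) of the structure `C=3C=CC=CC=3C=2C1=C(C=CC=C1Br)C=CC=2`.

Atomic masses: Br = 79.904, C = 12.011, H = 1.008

283.17

Molecular formula: C16H11Br.
M = 1×79.904 + 16×12.011 + 11×1.008 = 283.17 g/mol.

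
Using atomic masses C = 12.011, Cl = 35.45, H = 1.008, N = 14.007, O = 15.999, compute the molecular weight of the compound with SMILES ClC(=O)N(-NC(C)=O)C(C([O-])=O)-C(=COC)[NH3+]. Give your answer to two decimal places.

Molecular formula: C8H12ClN3O5.
M = 8×12.011 + 1×35.45 + 12×1.008 + 3×14.007 + 5×15.999 = 265.65 g/mol.

265.65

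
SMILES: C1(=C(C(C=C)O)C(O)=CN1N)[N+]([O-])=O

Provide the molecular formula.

Heavy atoms from the SMILES: 7 C, 3 N, 4 O.
Implicit hydrogens by atom environment:
  3 × C (aromatic): no H
  2 × C: 1 H each → 2
  2 × O: 1 H each → 2
  1 × C: 2 H
  1 × C (aromatic): 1 H
  1 × N: 2 H
  1 × N (aromatic): no H
  1 × N (charge +1): no H
  1 × O: no H
  1 × O (charge -1): no H
  Total hydrogens = 9.
Molecular formula: C7H9N3O4

C7H9N3O4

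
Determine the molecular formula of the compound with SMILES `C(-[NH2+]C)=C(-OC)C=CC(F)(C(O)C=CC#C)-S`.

C12H17FNO2S+

Heavy atoms from the SMILES: 12 C, 1 F, 1 N, 2 O, 1 S.
Implicit hydrogens by atom environment:
  7 × C: 1 H each → 7
  3 × C: no H
  2 × C: 3 H each → 6
  1 × F: no H
  1 × N (charge +1): 2 H
  1 × O: 1 H
  1 × O: no H
  1 × S: 1 H
  Total hydrogens = 17.
Net charge +1.
Molecular formula: C12H17FNO2S+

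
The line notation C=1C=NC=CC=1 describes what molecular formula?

Heavy atoms from the SMILES: 5 C, 1 N.
Implicit hydrogens by atom environment:
  5 × C (aromatic): 1 H each → 5
  1 × N (aromatic): no H
  Total hydrogens = 5.
Molecular formula: C5H5N

C5H5N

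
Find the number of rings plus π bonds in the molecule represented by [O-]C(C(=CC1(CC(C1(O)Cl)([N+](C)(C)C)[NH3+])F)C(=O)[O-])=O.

4

Molecular formula from the SMILES: C11H16ClFN2O5.
DoU = (2C + 2 + N − H − X)/2 = (2·11 + 2 + 2 − 16 − 2)/2 = 8/2 = 4.
(Structurally: 1 ring(s) + 3 π bond(s) = 4.)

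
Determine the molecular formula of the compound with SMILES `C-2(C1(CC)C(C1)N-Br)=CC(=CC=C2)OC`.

Heavy atoms from the SMILES: 1 Br, 12 C, 1 N, 1 O.
Implicit hydrogens by atom environment:
  4 × C (aromatic): 1 H each → 4
  2 × C: 3 H each → 6
  2 × C: 2 H each → 4
  2 × C (aromatic): no H
  1 × Br: no H
  1 × C: 1 H
  1 × C: no H
  1 × N: 1 H
  1 × O: no H
  Total hydrogens = 16.
Molecular formula: C12H16BrNO

C12H16BrNO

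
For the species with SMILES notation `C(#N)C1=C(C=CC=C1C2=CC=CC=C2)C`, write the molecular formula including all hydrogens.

C14H11N

Heavy atoms from the SMILES: 14 C, 1 N.
Implicit hydrogens by atom environment:
  8 × C (aromatic): 1 H each → 8
  4 × C (aromatic): no H
  1 × C: 3 H
  1 × C: no H
  1 × N: no H
  Total hydrogens = 11.
Molecular formula: C14H11N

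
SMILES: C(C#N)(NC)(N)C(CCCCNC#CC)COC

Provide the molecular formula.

C13H24N4O

Heavy atoms from the SMILES: 13 C, 4 N, 1 O.
Implicit hydrogens by atom environment:
  5 × C: 2 H each → 10
  4 × C: no H
  3 × C: 3 H each → 9
  2 × N: 1 H each → 2
  1 × C: 1 H
  1 × N: 2 H
  1 × N: no H
  1 × O: no H
  Total hydrogens = 24.
Molecular formula: C13H24N4O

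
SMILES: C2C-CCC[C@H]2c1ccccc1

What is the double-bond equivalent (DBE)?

5

Molecular formula from the SMILES: C12H16.
DoU = (2C + 2 + N − H − X)/2 = (2·12 + 2 + 0 − 16 − 0)/2 = 10/2 = 5.
(Structurally: 2 ring(s) + 3 π bond(s) = 5.)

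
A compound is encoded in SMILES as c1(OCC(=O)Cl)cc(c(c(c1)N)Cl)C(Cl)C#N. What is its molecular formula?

Heavy atoms from the SMILES: 10 C, 3 Cl, 2 N, 2 O.
Implicit hydrogens by atom environment:
  4 × C (aromatic): no H
  3 × Cl: no H
  2 × C (aromatic): 1 H each → 2
  2 × C: no H
  2 × O: no H
  1 × C: 2 H
  1 × C: 1 H
  1 × N: 2 H
  1 × N: no H
  Total hydrogens = 7.
Molecular formula: C10H7Cl3N2O2

C10H7Cl3N2O2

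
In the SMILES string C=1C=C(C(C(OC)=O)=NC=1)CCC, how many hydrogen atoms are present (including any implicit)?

Hydrogens are implicit in SMILES; fill each atom to its normal valence:
  3 × C (aromatic): 1 H each → 3
  2 × C: 3 H each → 6
  2 × C: 2 H each → 4
  2 × C (aromatic): no H
  2 × O: no H
  1 × C: no H
  1 × N (aromatic): no H
  Total hydrogens = 13.

13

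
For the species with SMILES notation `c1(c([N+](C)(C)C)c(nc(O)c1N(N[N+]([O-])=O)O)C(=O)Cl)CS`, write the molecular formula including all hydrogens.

Heavy atoms from the SMILES: 10 C, 1 Cl, 5 N, 5 O, 1 S.
Implicit hydrogens by atom environment:
  5 × C (aromatic): no H
  3 × C: 3 H each → 9
  2 × N (charge +1): no H
  2 × O: 1 H each → 2
  2 × O: no H
  1 × C: 2 H
  1 × C: no H
  1 × Cl: no H
  1 × N: 1 H
  1 × N (aromatic): no H
  1 × N: no H
  1 × O (charge -1): no H
  1 × S: 1 H
  Total hydrogens = 15.
Net charge +1.
Molecular formula: C10H15ClN5O5S+

C10H15ClN5O5S+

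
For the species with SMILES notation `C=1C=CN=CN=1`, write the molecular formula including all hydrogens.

Heavy atoms from the SMILES: 4 C, 2 N.
Implicit hydrogens by atom environment:
  4 × C (aromatic): 1 H each → 4
  2 × N (aromatic): no H
  Total hydrogens = 4.
Molecular formula: C4H4N2

C4H4N2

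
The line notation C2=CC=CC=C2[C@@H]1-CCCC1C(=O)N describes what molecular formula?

C12H15NO

Heavy atoms from the SMILES: 12 C, 1 N, 1 O.
Implicit hydrogens by atom environment:
  5 × C (aromatic): 1 H each → 5
  3 × C: 2 H each → 6
  2 × C: 1 H each → 2
  1 × C: no H
  1 × C (aromatic): no H
  1 × N: 2 H
  1 × O: no H
  Total hydrogens = 15.
Molecular formula: C12H15NO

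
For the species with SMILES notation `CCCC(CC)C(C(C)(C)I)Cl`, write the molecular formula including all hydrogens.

C10H20ClI

Heavy atoms from the SMILES: 10 C, 1 Cl, 1 I.
Implicit hydrogens by atom environment:
  4 × C: 3 H each → 12
  3 × C: 2 H each → 6
  2 × C: 1 H each → 2
  1 × C: no H
  1 × Cl: no H
  1 × I: no H
  Total hydrogens = 20.
Molecular formula: C10H20ClI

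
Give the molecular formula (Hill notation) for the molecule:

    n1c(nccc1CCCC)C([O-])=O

Heavy atoms from the SMILES: 9 C, 2 N, 2 O.
Implicit hydrogens by atom environment:
  3 × C: 2 H each → 6
  2 × C (aromatic): 1 H each → 2
  2 × C (aromatic): no H
  2 × N (aromatic): no H
  1 × C: 3 H
  1 × C: no H
  1 × O: no H
  1 × O (charge -1): no H
  Total hydrogens = 11.
Net charge -1.
Molecular formula: C9H11N2O2-

C9H11N2O2-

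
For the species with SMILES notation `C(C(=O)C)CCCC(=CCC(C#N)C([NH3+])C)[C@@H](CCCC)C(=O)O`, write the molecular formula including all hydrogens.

Heavy atoms from the SMILES: 19 C, 2 N, 3 O.
Implicit hydrogens by atom environment:
  8 × C: 2 H each → 16
  4 × C: 1 H each → 4
  4 × C: no H
  3 × C: 3 H each → 9
  2 × O: no H
  1 × N (charge +1): 3 H
  1 × N: no H
  1 × O: 1 H
  Total hydrogens = 33.
Net charge +1.
Molecular formula: C19H33N2O3+

C19H33N2O3+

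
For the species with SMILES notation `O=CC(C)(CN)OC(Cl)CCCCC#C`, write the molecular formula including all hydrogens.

Heavy atoms from the SMILES: 11 C, 1 Cl, 1 N, 2 O.
Implicit hydrogens by atom environment:
  5 × C: 2 H each → 10
  3 × C: 1 H each → 3
  2 × C: no H
  2 × O: no H
  1 × C: 3 H
  1 × Cl: no H
  1 × N: 2 H
  Total hydrogens = 18.
Molecular formula: C11H18ClNO2

C11H18ClNO2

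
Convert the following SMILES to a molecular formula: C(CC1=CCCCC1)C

Heavy atoms from the SMILES: 9 C.
Implicit hydrogens by atom environment:
  6 × C: 2 H each → 12
  1 × C: 3 H
  1 × C: 1 H
  1 × C: no H
  Total hydrogens = 16.
Molecular formula: C9H16

C9H16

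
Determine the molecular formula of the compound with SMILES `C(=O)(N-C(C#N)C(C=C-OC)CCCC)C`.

Heavy atoms from the SMILES: 12 C, 2 N, 2 O.
Implicit hydrogens by atom environment:
  4 × C: 1 H each → 4
  3 × C: 3 H each → 9
  3 × C: 2 H each → 6
  2 × C: no H
  2 × O: no H
  1 × N: 1 H
  1 × N: no H
  Total hydrogens = 20.
Molecular formula: C12H20N2O2

C12H20N2O2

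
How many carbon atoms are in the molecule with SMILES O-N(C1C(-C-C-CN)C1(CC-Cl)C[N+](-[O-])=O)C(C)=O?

11

The symbol for carbon appears 11 times in the SMILES. (Cl is a single chlorine, not C + l.)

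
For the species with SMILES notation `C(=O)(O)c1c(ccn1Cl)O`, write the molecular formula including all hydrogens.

C5H4ClNO3

Heavy atoms from the SMILES: 5 C, 1 Cl, 1 N, 3 O.
Implicit hydrogens by atom environment:
  2 × C (aromatic): 1 H each → 2
  2 × C (aromatic): no H
  2 × O: 1 H each → 2
  1 × C: no H
  1 × Cl: no H
  1 × N (aromatic): no H
  1 × O: no H
  Total hydrogens = 4.
Molecular formula: C5H4ClNO3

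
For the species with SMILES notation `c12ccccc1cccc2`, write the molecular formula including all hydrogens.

C10H8

Heavy atoms from the SMILES: 10 C.
Implicit hydrogens by atom environment:
  8 × C (aromatic): 1 H each → 8
  2 × C (aromatic): no H
  Total hydrogens = 8.
Molecular formula: C10H8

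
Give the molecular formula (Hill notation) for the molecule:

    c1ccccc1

C6H6

Heavy atoms from the SMILES: 6 C.
Implicit hydrogens by atom environment:
  6 × C (aromatic): 1 H each → 6
  Total hydrogens = 6.
Molecular formula: C6H6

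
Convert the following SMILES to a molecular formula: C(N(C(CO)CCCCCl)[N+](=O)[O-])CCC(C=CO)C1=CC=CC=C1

Heavy atoms from the SMILES: 18 C, 1 Cl, 2 N, 4 O.
Implicit hydrogens by atom environment:
  8 × C: 2 H each → 16
  5 × C (aromatic): 1 H each → 5
  4 × C: 1 H each → 4
  2 × O: 1 H each → 2
  1 × C (aromatic): no H
  1 × Cl: no H
  1 × N: no H
  1 × N (charge +1): no H
  1 × O: no H
  1 × O (charge -1): no H
  Total hydrogens = 27.
Molecular formula: C18H27ClN2O4

C18H27ClN2O4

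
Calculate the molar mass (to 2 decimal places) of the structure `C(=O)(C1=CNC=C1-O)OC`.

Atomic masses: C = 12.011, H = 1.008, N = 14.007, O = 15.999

141.13

Molecular formula: C6H7NO3.
M = 6×12.011 + 7×1.008 + 1×14.007 + 3×15.999 = 141.13 g/mol.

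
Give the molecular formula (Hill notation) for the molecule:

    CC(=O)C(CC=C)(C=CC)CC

Heavy atoms from the SMILES: 11 C, 1 O.
Implicit hydrogens by atom environment:
  3 × C: 3 H each → 9
  3 × C: 2 H each → 6
  3 × C: 1 H each → 3
  2 × C: no H
  1 × O: no H
  Total hydrogens = 18.
Molecular formula: C11H18O

C11H18O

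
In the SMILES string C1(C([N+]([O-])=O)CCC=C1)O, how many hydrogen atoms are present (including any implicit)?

Hydrogens are implicit in SMILES; fill each atom to its normal valence:
  4 × C: 1 H each → 4
  2 × C: 2 H each → 4
  1 × N (charge +1): no H
  1 × O: 1 H
  1 × O: no H
  1 × O (charge -1): no H
  Total hydrogens = 9.

9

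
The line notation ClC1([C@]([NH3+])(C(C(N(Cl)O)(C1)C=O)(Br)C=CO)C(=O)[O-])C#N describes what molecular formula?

Heavy atoms from the SMILES: 1 Br, 10 C, 2 Cl, 3 N, 5 O.
Implicit hydrogens by atom environment:
  6 × C: no H
  3 × C: 1 H each → 3
  2 × Cl: no H
  2 × N: no H
  2 × O: 1 H each → 2
  2 × O: no H
  1 × Br: no H
  1 × C: 2 H
  1 × N (charge +1): 3 H
  1 × O (charge -1): no H
  Total hydrogens = 10.
Molecular formula: C10H10BrCl2N3O5

C10H10BrCl2N3O5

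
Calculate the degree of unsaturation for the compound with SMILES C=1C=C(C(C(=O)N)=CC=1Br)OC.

5

Molecular formula from the SMILES: C8H8BrNO2.
DoU = (2C + 2 + N − H − X)/2 = (2·8 + 2 + 1 − 8 − 1)/2 = 10/2 = 5.
(Structurally: 1 ring(s) + 4 π bond(s) = 5.)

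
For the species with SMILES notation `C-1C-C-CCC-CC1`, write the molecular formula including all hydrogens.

Heavy atoms from the SMILES: 8 C.
Implicit hydrogens by atom environment:
  8 × C: 2 H each → 16
  Total hydrogens = 16.
Molecular formula: C8H16

C8H16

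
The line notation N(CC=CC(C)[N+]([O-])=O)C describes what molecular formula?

Heavy atoms from the SMILES: 6 C, 2 N, 2 O.
Implicit hydrogens by atom environment:
  3 × C: 1 H each → 3
  2 × C: 3 H each → 6
  1 × C: 2 H
  1 × N: 1 H
  1 × N (charge +1): no H
  1 × O: no H
  1 × O (charge -1): no H
  Total hydrogens = 12.
Molecular formula: C6H12N2O2

C6H12N2O2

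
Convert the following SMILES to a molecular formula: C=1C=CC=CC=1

C6H6

Heavy atoms from the SMILES: 6 C.
Implicit hydrogens by atom environment:
  6 × C (aromatic): 1 H each → 6
  Total hydrogens = 6.
Molecular formula: C6H6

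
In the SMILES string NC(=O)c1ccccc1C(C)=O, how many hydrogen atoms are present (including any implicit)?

Hydrogens are implicit in SMILES; fill each atom to its normal valence:
  4 × C (aromatic): 1 H each → 4
  2 × C (aromatic): no H
  2 × C: no H
  2 × O: no H
  1 × C: 3 H
  1 × N: 2 H
  Total hydrogens = 9.

9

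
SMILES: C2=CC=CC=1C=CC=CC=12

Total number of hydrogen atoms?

8

Hydrogens are implicit in SMILES; fill each atom to its normal valence:
  8 × C (aromatic): 1 H each → 8
  2 × C (aromatic): no H
  Total hydrogens = 8.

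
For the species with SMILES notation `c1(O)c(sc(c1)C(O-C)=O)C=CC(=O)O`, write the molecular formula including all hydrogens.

C9H8O5S

Heavy atoms from the SMILES: 9 C, 5 O, 1 S.
Implicit hydrogens by atom environment:
  3 × C (aromatic): no H
  3 × O: no H
  2 × C: 1 H each → 2
  2 × C: no H
  2 × O: 1 H each → 2
  1 × C: 3 H
  1 × C (aromatic): 1 H
  1 × S (aromatic): no H
  Total hydrogens = 8.
Molecular formula: C9H8O5S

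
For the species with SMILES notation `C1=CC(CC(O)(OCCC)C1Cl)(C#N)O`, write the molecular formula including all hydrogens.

C10H14ClNO3

Heavy atoms from the SMILES: 10 C, 1 Cl, 1 N, 3 O.
Implicit hydrogens by atom environment:
  3 × C: 2 H each → 6
  3 × C: 1 H each → 3
  3 × C: no H
  2 × O: 1 H each → 2
  1 × C: 3 H
  1 × Cl: no H
  1 × N: no H
  1 × O: no H
  Total hydrogens = 14.
Molecular formula: C10H14ClNO3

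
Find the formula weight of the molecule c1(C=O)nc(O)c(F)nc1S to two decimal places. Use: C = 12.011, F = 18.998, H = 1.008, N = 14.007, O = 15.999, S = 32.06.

Molecular formula: C5H3FN2O2S.
M = 5×12.011 + 1×18.998 + 3×1.008 + 2×14.007 + 2×15.999 + 1×32.06 = 174.15 g/mol.

174.15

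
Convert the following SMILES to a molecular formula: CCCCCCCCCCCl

Heavy atoms from the SMILES: 10 C, 1 Cl.
Implicit hydrogens by atom environment:
  9 × C: 2 H each → 18
  1 × C: 3 H
  1 × Cl: no H
  Total hydrogens = 21.
Molecular formula: C10H21Cl

C10H21Cl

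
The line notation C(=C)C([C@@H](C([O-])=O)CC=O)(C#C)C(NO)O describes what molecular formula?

Heavy atoms from the SMILES: 10 C, 1 N, 5 O.
Implicit hydrogens by atom environment:
  5 × C: 1 H each → 5
  3 × C: no H
  2 × C: 2 H each → 4
  2 × O: 1 H each → 2
  2 × O: no H
  1 × N: 1 H
  1 × O (charge -1): no H
  Total hydrogens = 12.
Net charge -1.
Molecular formula: C10H12NO5-

C10H12NO5-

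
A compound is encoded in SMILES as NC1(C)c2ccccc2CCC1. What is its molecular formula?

Heavy atoms from the SMILES: 11 C, 1 N.
Implicit hydrogens by atom environment:
  4 × C (aromatic): 1 H each → 4
  3 × C: 2 H each → 6
  2 × C (aromatic): no H
  1 × C: 3 H
  1 × C: no H
  1 × N: 2 H
  Total hydrogens = 15.
Molecular formula: C11H15N

C11H15N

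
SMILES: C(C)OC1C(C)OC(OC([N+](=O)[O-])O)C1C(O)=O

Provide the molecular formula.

C9H15NO8

Heavy atoms from the SMILES: 9 C, 1 N, 8 O.
Implicit hydrogens by atom environment:
  5 × C: 1 H each → 5
  5 × O: no H
  2 × C: 3 H each → 6
  2 × O: 1 H each → 2
  1 × C: 2 H
  1 × C: no H
  1 × N (charge +1): no H
  1 × O (charge -1): no H
  Total hydrogens = 15.
Molecular formula: C9H15NO8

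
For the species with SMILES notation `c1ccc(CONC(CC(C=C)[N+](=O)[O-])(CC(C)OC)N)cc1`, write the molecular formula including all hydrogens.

Heavy atoms from the SMILES: 16 C, 3 N, 4 O.
Implicit hydrogens by atom environment:
  5 × C (aromatic): 1 H each → 5
  4 × C: 2 H each → 8
  3 × C: 1 H each → 3
  3 × O: no H
  2 × C: 3 H each → 6
  1 × C: no H
  1 × C (aromatic): no H
  1 × N: 2 H
  1 × N: 1 H
  1 × N (charge +1): no H
  1 × O (charge -1): no H
  Total hydrogens = 25.
Molecular formula: C16H25N3O4

C16H25N3O4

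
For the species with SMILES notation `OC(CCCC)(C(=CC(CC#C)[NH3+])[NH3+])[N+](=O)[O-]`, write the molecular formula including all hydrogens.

Heavy atoms from the SMILES: 11 C, 3 N, 3 O.
Implicit hydrogens by atom environment:
  4 × C: 2 H each → 8
  3 × C: 1 H each → 3
  3 × C: no H
  2 × N (charge +1): 3 H each → 6
  1 × C: 3 H
  1 × N (charge +1): no H
  1 × O: 1 H
  1 × O: no H
  1 × O (charge -1): no H
  Total hydrogens = 21.
Net charge +2.
Molecular formula: [C11H21N3O3]2+

[C11H21N3O3]2+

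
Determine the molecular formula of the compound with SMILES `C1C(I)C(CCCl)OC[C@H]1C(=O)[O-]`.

Heavy atoms from the SMILES: 8 C, 1 Cl, 1 I, 3 O.
Implicit hydrogens by atom environment:
  4 × C: 2 H each → 8
  3 × C: 1 H each → 3
  2 × O: no H
  1 × C: no H
  1 × Cl: no H
  1 × I: no H
  1 × O (charge -1): no H
  Total hydrogens = 11.
Net charge -1.
Molecular formula: C8H11ClIO3-

C8H11ClIO3-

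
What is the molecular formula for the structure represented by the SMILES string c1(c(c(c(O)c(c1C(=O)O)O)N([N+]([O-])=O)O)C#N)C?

C9H7N3O7

Heavy atoms from the SMILES: 9 C, 3 N, 7 O.
Implicit hydrogens by atom environment:
  6 × C (aromatic): no H
  4 × O: 1 H each → 4
  2 × C: no H
  2 × N: no H
  2 × O: no H
  1 × C: 3 H
  1 × N (charge +1): no H
  1 × O (charge -1): no H
  Total hydrogens = 7.
Molecular formula: C9H7N3O7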